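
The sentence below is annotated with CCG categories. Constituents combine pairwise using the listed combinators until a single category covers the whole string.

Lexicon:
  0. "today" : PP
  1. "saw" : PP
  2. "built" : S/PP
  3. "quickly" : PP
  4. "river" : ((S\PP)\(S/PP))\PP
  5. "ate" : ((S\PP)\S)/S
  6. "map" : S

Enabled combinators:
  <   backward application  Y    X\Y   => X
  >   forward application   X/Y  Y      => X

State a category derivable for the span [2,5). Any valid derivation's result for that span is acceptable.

S\PP

[0,7] S   <
  [0,1] "today" : PP
  [1,7] S\PP   <
    [1,5] S   <
      [1,2] "saw" : PP
      [2,5] S\PP   <
        [2,3] "built" : S/PP
        [3,5] (S\PP)\(S/PP)   <
          [3,4] "quickly" : PP
          [4,5] "river" : ((S\PP)\(S/PP))\PP
    [5,7] (S\PP)\S   >
      [5,6] "ate" : ((S\PP)\S)/S
      [6,7] "map" : S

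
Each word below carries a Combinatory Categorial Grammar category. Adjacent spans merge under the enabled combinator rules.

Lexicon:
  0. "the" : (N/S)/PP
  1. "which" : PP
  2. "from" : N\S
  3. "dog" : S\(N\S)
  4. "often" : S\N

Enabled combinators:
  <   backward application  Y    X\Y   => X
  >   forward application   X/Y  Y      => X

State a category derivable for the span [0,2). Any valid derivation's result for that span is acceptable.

[0,5] S   <
  [0,4] N   >
    [0,2] N/S   >
      [0,1] "the" : (N/S)/PP
      [1,2] "which" : PP
    [2,4] S   <
      [2,3] "from" : N\S
      [3,4] "dog" : S\(N\S)
  [4,5] "often" : S\N

N/S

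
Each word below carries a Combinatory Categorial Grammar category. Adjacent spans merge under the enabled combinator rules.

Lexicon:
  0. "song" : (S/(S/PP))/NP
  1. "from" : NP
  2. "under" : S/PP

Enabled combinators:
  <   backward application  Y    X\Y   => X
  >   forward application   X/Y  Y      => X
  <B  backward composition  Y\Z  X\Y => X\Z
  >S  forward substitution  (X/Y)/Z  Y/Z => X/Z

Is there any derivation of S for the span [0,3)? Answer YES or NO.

YES

[0,3] S   >
  [0,2] S/(S/PP)   >
    [0,1] "song" : (S/(S/PP))/NP
    [1,2] "from" : NP
  [2,3] "under" : S/PP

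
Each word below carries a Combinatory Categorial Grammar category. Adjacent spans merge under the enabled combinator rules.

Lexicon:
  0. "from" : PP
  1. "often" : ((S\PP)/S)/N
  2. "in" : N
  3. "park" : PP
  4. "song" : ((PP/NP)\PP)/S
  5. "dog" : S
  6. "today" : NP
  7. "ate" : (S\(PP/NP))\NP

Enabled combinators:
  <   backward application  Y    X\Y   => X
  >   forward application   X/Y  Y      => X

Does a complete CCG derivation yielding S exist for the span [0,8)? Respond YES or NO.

[0,8] S   <
  [0,1] "from" : PP
  [1,8] S\PP   >
    [1,3] (S\PP)/S   >
      [1,2] "often" : ((S\PP)/S)/N
      [2,3] "in" : N
    [3,8] S   <
      [3,6] PP/NP   <
        [3,4] "park" : PP
        [4,6] (PP/NP)\PP   >
          [4,5] "song" : ((PP/NP)\PP)/S
          [5,6] "dog" : S
      [6,8] S\(PP/NP)   <
        [6,7] "today" : NP
        [7,8] "ate" : (S\(PP/NP))\NP

YES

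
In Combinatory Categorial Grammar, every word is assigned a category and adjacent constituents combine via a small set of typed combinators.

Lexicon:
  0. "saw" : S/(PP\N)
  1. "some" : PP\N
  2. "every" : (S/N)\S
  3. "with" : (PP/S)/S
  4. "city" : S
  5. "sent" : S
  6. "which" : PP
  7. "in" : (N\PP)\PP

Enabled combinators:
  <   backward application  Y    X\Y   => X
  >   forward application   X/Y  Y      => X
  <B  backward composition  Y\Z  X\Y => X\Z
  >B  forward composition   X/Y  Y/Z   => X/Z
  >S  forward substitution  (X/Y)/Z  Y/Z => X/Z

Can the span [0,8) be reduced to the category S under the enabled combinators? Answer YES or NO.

[0,8] S   >
  [0,3] S/N   <
    [0,2] S   >
      [0,1] "saw" : S/(PP\N)
      [1,2] "some" : PP\N
    [2,3] "every" : (S/N)\S
  [3,8] N   <
    [3,6] PP   >
      [3,5] PP/S   >
        [3,4] "with" : (PP/S)/S
        [4,5] "city" : S
      [5,6] "sent" : S
    [6,8] N\PP   <
      [6,7] "which" : PP
      [7,8] "in" : (N\PP)\PP

YES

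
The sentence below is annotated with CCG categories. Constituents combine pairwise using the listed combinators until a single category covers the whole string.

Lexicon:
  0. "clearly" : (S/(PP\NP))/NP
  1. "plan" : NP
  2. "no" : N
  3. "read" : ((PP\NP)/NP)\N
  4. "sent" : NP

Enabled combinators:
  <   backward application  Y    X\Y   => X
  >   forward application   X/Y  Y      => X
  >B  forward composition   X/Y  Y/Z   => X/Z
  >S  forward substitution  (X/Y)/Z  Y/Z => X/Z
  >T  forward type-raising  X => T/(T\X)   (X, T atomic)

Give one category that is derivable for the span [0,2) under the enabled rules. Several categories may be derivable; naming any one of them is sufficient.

S/(PP\NP)

[0,5] S   >
  [0,2] S/(PP\NP)   >
    [0,1] "clearly" : (S/(PP\NP))/NP
    [1,2] "plan" : NP
  [2,5] PP\NP   >
    [2,4] (PP\NP)/NP   <
      [2,3] "no" : N
      [3,4] "read" : ((PP\NP)/NP)\N
    [4,5] "sent" : NP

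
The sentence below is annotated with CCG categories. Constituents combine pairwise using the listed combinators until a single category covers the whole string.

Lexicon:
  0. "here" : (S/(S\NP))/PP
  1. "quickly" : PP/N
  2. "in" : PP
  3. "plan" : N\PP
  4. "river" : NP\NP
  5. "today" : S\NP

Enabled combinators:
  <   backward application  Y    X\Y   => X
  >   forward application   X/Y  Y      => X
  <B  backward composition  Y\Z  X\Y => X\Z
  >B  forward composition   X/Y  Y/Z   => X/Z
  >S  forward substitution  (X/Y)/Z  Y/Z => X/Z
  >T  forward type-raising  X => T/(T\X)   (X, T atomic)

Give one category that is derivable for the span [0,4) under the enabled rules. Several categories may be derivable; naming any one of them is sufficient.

[0,6] S   >
  [0,4] S/(S\NP)   >
    [0,1] "here" : (S/(S\NP))/PP
    [1,4] PP   >
      [1,2] "quickly" : PP/N
      [2,4] N   <
        [2,3] "in" : PP
        [3,4] "plan" : N\PP
  [4,6] S\NP   <B
    [4,5] "river" : NP\NP
    [5,6] "today" : S\NP

S/(S\NP)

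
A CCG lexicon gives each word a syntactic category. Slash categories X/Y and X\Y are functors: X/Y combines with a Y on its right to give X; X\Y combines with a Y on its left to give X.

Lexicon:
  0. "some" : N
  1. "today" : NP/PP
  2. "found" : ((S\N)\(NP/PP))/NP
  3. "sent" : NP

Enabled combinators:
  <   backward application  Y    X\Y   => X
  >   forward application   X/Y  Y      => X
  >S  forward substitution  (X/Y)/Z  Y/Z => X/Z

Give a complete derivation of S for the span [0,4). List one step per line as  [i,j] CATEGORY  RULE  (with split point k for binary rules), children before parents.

[0,4] S   <
  [0,1] "some" : N
  [1,4] S\N   <
    [1,2] "today" : NP/PP
    [2,4] (S\N)\(NP/PP)   >
      [2,3] "found" : ((S\N)\(NP/PP))/NP
      [3,4] "sent" : NP

[0,1] N  lex  "some"
[1,2] NP/PP  lex  "today"
[2,3] ((S\N)\(NP/PP))/NP  lex  "found"
[3,4] NP  lex  "sent"
[2,4] (S\N)\(NP/PP)  >  k=3
[1,4] S\N  <  k=2
[0,4] S  <  k=1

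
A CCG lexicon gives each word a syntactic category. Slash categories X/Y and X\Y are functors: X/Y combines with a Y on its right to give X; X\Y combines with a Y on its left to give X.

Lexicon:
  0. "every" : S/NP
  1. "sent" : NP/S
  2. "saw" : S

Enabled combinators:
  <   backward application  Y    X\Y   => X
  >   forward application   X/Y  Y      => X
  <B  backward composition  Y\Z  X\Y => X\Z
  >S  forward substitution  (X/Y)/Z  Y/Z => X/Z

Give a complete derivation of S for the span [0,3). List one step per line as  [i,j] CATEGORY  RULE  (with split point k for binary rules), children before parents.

[0,3] S   >
  [0,1] "every" : S/NP
  [1,3] NP   >
    [1,2] "sent" : NP/S
    [2,3] "saw" : S

[0,1] S/NP  lex  "every"
[1,2] NP/S  lex  "sent"
[2,3] S  lex  "saw"
[1,3] NP  >  k=2
[0,3] S  >  k=1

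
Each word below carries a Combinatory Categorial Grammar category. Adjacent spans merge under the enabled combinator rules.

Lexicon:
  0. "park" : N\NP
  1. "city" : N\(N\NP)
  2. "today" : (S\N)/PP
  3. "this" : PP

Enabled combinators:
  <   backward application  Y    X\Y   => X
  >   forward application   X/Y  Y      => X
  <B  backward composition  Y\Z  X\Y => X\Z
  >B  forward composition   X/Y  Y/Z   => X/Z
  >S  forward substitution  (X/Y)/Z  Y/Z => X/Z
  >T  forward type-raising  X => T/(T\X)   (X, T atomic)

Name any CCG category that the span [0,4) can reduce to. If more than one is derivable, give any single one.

[0,4] S   <
  [0,2] N   <
    [0,1] "park" : N\NP
    [1,2] "city" : N\(N\NP)
  [2,4] S\N   >
    [2,3] "today" : (S\N)/PP
    [3,4] "this" : PP

S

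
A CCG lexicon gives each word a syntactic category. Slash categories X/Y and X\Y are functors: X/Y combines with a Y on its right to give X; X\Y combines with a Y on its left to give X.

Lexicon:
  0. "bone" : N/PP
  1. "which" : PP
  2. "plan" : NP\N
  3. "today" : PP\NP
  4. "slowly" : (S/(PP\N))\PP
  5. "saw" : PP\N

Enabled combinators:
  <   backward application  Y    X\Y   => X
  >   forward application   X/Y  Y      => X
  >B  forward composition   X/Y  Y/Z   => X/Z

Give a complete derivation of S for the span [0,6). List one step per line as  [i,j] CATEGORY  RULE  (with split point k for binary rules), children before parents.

[0,1] N/PP  lex  "bone"
[1,2] PP  lex  "which"
[0,2] N  >  k=1
[2,3] NP\N  lex  "plan"
[0,3] NP  <  k=2
[3,4] PP\NP  lex  "today"
[0,4] PP  <  k=3
[4,5] (S/(PP\N))\PP  lex  "slowly"
[0,5] S/(PP\N)  <  k=4
[5,6] PP\N  lex  "saw"
[0,6] S  >  k=5

[0,6] S   >
  [0,5] S/(PP\N)   <
    [0,4] PP   <
      [0,3] NP   <
        [0,2] N   >
          [0,1] "bone" : N/PP
          [1,2] "which" : PP
        [2,3] "plan" : NP\N
      [3,4] "today" : PP\NP
    [4,5] "slowly" : (S/(PP\N))\PP
  [5,6] "saw" : PP\N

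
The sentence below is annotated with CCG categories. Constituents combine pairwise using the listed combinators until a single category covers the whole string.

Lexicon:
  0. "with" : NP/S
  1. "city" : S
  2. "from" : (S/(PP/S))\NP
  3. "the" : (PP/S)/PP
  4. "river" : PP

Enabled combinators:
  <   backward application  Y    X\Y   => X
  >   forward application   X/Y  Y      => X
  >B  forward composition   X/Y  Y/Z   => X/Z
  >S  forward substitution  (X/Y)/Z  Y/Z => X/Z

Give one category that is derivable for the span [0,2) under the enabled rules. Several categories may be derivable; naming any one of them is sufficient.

[0,5] S   >
  [0,3] S/(PP/S)   <
    [0,2] NP   >
      [0,1] "with" : NP/S
      [1,2] "city" : S
    [2,3] "from" : (S/(PP/S))\NP
  [3,5] PP/S   >
    [3,4] "the" : (PP/S)/PP
    [4,5] "river" : PP

NP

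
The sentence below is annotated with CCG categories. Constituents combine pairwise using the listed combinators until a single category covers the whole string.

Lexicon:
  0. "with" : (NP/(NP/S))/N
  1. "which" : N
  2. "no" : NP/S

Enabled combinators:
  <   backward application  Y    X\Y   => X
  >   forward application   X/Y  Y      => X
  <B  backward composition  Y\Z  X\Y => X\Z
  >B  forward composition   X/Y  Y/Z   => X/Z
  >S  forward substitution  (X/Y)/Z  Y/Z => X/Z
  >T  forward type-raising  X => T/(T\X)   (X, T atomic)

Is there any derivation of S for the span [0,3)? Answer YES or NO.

(NP/(NP/S))/N N NP/S
CKY chart[0,3] = {N/(N\NP), NP, NP/(NP\NP), PP/(PP\NP), S/(S\NP)}; S ∉ chart

NO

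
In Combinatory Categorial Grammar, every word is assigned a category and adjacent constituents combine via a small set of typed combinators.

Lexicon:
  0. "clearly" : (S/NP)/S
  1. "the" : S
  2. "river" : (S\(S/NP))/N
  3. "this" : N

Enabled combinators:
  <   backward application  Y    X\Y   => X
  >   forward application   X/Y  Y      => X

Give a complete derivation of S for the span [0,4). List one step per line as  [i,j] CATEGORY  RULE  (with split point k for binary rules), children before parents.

[0,4] S   <
  [0,2] S/NP   >
    [0,1] "clearly" : (S/NP)/S
    [1,2] "the" : S
  [2,4] S\(S/NP)   >
    [2,3] "river" : (S\(S/NP))/N
    [3,4] "this" : N

[0,1] (S/NP)/S  lex  "clearly"
[1,2] S  lex  "the"
[0,2] S/NP  >  k=1
[2,3] (S\(S/NP))/N  lex  "river"
[3,4] N  lex  "this"
[2,4] S\(S/NP)  >  k=3
[0,4] S  <  k=2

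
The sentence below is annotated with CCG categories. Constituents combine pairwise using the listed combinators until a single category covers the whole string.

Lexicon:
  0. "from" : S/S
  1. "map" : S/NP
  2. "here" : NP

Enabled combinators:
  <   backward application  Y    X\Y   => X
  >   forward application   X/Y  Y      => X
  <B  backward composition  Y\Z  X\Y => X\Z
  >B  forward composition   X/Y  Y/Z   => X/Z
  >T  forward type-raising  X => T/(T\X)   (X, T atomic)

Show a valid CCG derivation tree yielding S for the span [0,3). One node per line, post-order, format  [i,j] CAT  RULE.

[0,3] S   >
  [0,2] S/NP   >B
    [0,1] "from" : S/S
    [1,2] "map" : S/NP
  [2,3] "here" : NP

[0,1] S/S  lex  "from"
[1,2] S/NP  lex  "map"
[0,2] S/NP  >B  k=1
[2,3] NP  lex  "here"
[0,3] S  >  k=2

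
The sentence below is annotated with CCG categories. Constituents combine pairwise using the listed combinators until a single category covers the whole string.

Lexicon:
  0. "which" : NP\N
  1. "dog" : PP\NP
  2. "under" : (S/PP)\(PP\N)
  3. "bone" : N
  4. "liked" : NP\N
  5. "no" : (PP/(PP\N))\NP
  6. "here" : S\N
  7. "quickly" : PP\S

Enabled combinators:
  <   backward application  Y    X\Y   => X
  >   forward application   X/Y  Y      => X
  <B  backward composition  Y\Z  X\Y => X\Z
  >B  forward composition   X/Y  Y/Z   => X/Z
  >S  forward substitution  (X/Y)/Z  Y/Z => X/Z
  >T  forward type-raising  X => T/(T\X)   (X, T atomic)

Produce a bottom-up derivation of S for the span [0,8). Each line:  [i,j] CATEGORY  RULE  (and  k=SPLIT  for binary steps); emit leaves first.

[0,1] NP\N  lex  "which"
[1,2] PP\NP  lex  "dog"
[0,2] PP\N  <B  k=1
[2,3] (S/PP)\(PP\N)  lex  "under"
[0,3] S/PP  <  k=2
[3,4] N  lex  "bone"
[3,4] NP/(NP\N)  >T
[4,5] NP\N  lex  "liked"
[3,5] NP  >  k=4
[5,6] (PP/(PP\N))\NP  lex  "no"
[3,6] PP/(PP\N)  <  k=5
[6,7] S\N  lex  "here"
[7,8] PP\S  lex  "quickly"
[6,8] PP\N  <B  k=7
[3,8] PP  >  k=6
[0,8] S  >  k=3

[0,8] S   >
  [0,3] S/PP   <
    [0,2] PP\N   <B
      [0,1] "which" : NP\N
      [1,2] "dog" : PP\NP
    [2,3] "under" : (S/PP)\(PP\N)
  [3,8] PP   >
    [3,6] PP/(PP\N)   <
      [3,5] NP   >
        [3,4] NP/(NP\N)   >T
          [3,4] "bone" : N
        [4,5] "liked" : NP\N
      [5,6] "no" : (PP/(PP\N))\NP
    [6,8] PP\N   <B
      [6,7] "here" : S\N
      [7,8] "quickly" : PP\S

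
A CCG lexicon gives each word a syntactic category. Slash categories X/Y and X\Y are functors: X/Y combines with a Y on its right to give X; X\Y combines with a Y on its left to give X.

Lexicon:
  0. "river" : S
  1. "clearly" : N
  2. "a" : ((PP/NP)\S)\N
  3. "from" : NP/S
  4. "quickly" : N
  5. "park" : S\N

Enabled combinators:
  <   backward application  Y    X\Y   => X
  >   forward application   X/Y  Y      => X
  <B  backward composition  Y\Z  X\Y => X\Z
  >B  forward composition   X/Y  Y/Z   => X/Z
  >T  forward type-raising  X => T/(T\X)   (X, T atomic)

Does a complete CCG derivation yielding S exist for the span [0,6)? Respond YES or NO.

NO

S N ((PP/NP)\S)\N NP/S N S\N
CKY chart[0,6] = {N/(N\PP), NP/(NP\PP), PP, PP/(NP\NP), PP/(PP\PP), PP/(S\S), S/(S\PP)}; S ∉ chart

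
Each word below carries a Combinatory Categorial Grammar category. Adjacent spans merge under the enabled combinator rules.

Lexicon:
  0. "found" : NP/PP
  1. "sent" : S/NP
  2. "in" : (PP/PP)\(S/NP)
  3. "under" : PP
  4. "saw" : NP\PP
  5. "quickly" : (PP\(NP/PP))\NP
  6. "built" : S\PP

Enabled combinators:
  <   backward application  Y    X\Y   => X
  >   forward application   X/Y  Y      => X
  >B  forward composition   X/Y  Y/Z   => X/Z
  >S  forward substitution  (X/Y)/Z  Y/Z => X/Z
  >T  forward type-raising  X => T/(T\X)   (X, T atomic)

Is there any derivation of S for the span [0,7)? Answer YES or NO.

[0,7] S   <
  [0,6] PP   <
    [0,3] NP/PP   >B
      [0,1] "found" : NP/PP
      [1,3] PP/PP   <
        [1,2] "sent" : S/NP
        [2,3] "in" : (PP/PP)\(S/NP)
    [3,6] PP\(NP/PP)   <
      [3,5] NP   >
        [3,4] NP/(NP\PP)   >T
          [3,4] "under" : PP
        [4,5] "saw" : NP\PP
      [5,6] "quickly" : (PP\(NP/PP))\NP
  [6,7] "built" : S\PP

YES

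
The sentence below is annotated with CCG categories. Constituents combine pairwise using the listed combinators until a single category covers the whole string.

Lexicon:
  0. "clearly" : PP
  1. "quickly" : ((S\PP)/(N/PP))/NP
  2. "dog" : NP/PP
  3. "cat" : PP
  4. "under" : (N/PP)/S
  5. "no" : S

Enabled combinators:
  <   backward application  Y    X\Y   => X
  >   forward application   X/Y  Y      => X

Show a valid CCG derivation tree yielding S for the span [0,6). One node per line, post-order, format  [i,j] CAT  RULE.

[0,1] PP  lex  "clearly"
[1,2] ((S\PP)/(N/PP))/NP  lex  "quickly"
[2,3] NP/PP  lex  "dog"
[3,4] PP  lex  "cat"
[2,4] NP  >  k=3
[1,4] (S\PP)/(N/PP)  >  k=2
[4,5] (N/PP)/S  lex  "under"
[5,6] S  lex  "no"
[4,6] N/PP  >  k=5
[1,6] S\PP  >  k=4
[0,6] S  <  k=1

[0,6] S   <
  [0,1] "clearly" : PP
  [1,6] S\PP   >
    [1,4] (S\PP)/(N/PP)   >
      [1,2] "quickly" : ((S\PP)/(N/PP))/NP
      [2,4] NP   >
        [2,3] "dog" : NP/PP
        [3,4] "cat" : PP
    [4,6] N/PP   >
      [4,5] "under" : (N/PP)/S
      [5,6] "no" : S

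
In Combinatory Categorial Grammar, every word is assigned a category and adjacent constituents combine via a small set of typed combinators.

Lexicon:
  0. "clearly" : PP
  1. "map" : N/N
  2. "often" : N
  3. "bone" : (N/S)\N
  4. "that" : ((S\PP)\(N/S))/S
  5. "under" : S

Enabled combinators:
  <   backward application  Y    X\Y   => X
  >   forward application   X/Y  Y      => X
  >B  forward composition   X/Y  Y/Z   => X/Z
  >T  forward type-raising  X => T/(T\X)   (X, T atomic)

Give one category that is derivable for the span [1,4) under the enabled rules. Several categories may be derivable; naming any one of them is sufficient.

[0,6] S   >
  [0,1] S/(S\PP)   >T
    [0,1] "clearly" : PP
  [1,6] S\PP   <
    [1,4] N/S   >B
      [1,2] "map" : N/N
      [2,4] N/S   <
        [2,3] "often" : N
        [3,4] "bone" : (N/S)\N
    [4,6] (S\PP)\(N/S)   >
      [4,5] "that" : ((S\PP)\(N/S))/S
      [5,6] "under" : S

N/S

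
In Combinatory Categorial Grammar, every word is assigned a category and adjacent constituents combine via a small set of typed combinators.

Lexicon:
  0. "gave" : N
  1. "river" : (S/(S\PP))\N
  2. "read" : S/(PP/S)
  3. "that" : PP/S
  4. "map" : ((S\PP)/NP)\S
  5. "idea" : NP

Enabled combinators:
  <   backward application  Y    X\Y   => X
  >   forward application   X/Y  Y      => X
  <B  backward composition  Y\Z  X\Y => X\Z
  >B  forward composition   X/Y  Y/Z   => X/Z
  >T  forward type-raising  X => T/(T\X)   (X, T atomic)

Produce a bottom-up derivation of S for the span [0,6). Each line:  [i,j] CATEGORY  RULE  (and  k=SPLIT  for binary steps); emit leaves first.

[0,1] N  lex  "gave"
[1,2] (S/(S\PP))\N  lex  "river"
[0,2] S/(S\PP)  <  k=1
[2,3] S/(PP/S)  lex  "read"
[3,4] PP/S  lex  "that"
[2,4] S  >  k=3
[4,5] ((S\PP)/NP)\S  lex  "map"
[2,5] (S\PP)/NP  <  k=4
[5,6] NP  lex  "idea"
[2,6] S\PP  >  k=5
[0,6] S  >  k=2

[0,6] S   >
  [0,2] S/(S\PP)   <
    [0,1] "gave" : N
    [1,2] "river" : (S/(S\PP))\N
  [2,6] S\PP   >
    [2,5] (S\PP)/NP   <
      [2,4] S   >
        [2,3] "read" : S/(PP/S)
        [3,4] "that" : PP/S
      [4,5] "map" : ((S\PP)/NP)\S
    [5,6] "idea" : NP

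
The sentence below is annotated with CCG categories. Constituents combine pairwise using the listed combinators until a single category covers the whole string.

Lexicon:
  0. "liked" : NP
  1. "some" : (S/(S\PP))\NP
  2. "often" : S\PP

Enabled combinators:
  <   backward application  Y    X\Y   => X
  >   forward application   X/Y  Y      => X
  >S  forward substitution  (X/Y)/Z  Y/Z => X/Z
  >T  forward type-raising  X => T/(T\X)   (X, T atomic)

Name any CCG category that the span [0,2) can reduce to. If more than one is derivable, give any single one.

[0,3] S   >
  [0,2] S/(S\PP)   <
    [0,1] "liked" : NP
    [1,2] "some" : (S/(S\PP))\NP
  [2,3] "often" : S\PP

S/(S\PP)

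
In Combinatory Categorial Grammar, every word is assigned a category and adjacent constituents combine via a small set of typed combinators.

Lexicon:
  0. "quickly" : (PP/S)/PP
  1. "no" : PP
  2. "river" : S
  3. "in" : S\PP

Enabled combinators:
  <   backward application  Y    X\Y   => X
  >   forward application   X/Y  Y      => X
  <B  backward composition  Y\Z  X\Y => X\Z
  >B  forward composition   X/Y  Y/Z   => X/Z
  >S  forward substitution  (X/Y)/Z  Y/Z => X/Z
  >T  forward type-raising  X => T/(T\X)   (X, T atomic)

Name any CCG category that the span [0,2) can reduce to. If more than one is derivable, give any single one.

[0,4] S   <
  [0,3] PP   >
    [0,2] PP/S   >
      [0,1] "quickly" : (PP/S)/PP
      [1,2] "no" : PP
    [2,3] "river" : S
  [3,4] "in" : S\PP

PP/S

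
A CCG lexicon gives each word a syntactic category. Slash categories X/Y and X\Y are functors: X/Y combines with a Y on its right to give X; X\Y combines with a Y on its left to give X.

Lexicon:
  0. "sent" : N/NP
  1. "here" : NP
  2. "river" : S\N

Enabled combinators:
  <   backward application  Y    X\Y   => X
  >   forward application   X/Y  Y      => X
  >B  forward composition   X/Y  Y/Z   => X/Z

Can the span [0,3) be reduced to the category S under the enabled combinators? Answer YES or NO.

YES

[0,3] S   <
  [0,2] N   >
    [0,1] "sent" : N/NP
    [1,2] "here" : NP
  [2,3] "river" : S\N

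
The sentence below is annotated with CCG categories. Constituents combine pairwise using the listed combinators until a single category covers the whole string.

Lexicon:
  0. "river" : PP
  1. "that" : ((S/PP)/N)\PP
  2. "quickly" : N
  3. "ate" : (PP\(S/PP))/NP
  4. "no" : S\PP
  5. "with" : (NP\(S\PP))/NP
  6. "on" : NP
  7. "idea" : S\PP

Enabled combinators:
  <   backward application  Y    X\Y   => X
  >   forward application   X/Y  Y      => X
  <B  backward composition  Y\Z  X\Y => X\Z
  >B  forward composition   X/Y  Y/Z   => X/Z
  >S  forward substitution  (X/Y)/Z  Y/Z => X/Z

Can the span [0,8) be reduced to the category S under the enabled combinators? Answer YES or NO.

YES

[0,8] S   <
  [0,7] PP   <
    [0,3] S/PP   >
      [0,2] (S/PP)/N   <
        [0,1] "river" : PP
        [1,2] "that" : ((S/PP)/N)\PP
      [2,3] "quickly" : N
    [3,7] PP\(S/PP)   >
      [3,4] "ate" : (PP\(S/PP))/NP
      [4,7] NP   <
        [4,5] "no" : S\PP
        [5,7] NP\(S\PP)   >
          [5,6] "with" : (NP\(S\PP))/NP
          [6,7] "on" : NP
  [7,8] "idea" : S\PP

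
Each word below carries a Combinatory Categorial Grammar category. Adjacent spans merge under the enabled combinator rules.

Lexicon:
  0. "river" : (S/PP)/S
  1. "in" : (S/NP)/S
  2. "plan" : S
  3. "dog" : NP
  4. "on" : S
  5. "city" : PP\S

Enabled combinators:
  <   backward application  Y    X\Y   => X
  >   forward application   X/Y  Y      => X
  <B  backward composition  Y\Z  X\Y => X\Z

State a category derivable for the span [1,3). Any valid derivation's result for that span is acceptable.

S/NP

[0,6] S   >
  [0,4] S/PP   >
    [0,1] "river" : (S/PP)/S
    [1,4] S   >
      [1,3] S/NP   >
        [1,2] "in" : (S/NP)/S
        [2,3] "plan" : S
      [3,4] "dog" : NP
  [4,6] PP   <
    [4,5] "on" : S
    [5,6] "city" : PP\S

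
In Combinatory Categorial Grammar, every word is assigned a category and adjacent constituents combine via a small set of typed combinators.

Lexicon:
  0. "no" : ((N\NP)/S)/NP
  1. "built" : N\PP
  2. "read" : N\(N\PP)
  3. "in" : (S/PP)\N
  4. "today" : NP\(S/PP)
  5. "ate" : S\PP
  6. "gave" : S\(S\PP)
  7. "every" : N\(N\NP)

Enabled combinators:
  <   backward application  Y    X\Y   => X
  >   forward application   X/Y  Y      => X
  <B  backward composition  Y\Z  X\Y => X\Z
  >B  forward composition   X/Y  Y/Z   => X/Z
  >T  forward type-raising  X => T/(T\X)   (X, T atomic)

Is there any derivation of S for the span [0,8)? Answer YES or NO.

NO

((N\NP)/S)/NP N\PP N\(N\PP) (S/PP)\N NP\(S/PP) S\PP S\(S\PP) N\(N\NP)
CKY chart[0,8] = {N, N/(N\N), NP/(NP\N), PP/(PP\N), S/(S\N)}; S ∉ chart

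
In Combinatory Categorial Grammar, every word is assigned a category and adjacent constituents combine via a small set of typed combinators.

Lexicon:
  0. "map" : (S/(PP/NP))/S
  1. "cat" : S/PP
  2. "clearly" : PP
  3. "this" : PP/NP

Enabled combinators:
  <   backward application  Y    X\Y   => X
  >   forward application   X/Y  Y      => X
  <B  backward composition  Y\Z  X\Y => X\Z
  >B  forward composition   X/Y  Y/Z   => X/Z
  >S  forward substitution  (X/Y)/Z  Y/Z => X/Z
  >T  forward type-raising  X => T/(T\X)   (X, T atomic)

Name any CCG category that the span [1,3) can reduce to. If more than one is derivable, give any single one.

[0,4] S   >
  [0,3] S/(PP/NP)   >
    [0,1] "map" : (S/(PP/NP))/S
    [1,3] S   >
      [1,2] "cat" : S/PP
      [2,3] "clearly" : PP
  [3,4] "this" : PP/NP

S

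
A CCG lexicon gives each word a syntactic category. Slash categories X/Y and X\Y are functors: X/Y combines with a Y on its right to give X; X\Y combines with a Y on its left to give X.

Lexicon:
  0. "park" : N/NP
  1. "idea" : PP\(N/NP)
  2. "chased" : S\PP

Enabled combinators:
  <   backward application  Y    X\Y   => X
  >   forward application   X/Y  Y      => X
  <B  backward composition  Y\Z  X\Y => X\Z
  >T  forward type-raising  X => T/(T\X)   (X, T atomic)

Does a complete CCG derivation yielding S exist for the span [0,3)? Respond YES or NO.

[0,3] S   <
  [0,2] PP   <
    [0,1] "park" : N/NP
    [1,2] "idea" : PP\(N/NP)
  [2,3] "chased" : S\PP

YES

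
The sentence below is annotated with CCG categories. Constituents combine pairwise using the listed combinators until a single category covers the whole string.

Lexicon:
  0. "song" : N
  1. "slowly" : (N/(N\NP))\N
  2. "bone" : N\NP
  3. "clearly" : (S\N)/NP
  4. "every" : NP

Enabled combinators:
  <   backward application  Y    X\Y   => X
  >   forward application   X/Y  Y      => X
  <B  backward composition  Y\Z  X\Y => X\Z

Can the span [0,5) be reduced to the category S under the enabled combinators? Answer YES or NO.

[0,5] S   <
  [0,3] N   >
    [0,2] N/(N\NP)   <
      [0,1] "song" : N
      [1,2] "slowly" : (N/(N\NP))\N
    [2,3] "bone" : N\NP
  [3,5] S\N   >
    [3,4] "clearly" : (S\N)/NP
    [4,5] "every" : NP

YES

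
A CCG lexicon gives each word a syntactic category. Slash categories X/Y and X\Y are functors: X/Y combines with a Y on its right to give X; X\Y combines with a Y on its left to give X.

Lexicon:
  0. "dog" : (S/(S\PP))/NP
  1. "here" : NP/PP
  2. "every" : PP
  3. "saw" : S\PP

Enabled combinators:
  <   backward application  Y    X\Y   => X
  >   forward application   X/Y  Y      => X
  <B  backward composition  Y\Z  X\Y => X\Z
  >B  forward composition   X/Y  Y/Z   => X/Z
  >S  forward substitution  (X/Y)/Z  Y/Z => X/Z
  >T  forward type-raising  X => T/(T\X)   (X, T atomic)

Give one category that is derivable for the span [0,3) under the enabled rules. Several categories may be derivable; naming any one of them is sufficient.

S/(S\PP)

[0,4] S   >
  [0,3] S/(S\PP)   >
    [0,1] "dog" : (S/(S\PP))/NP
    [1,3] NP   >
      [1,2] "here" : NP/PP
      [2,3] "every" : PP
  [3,4] "saw" : S\PP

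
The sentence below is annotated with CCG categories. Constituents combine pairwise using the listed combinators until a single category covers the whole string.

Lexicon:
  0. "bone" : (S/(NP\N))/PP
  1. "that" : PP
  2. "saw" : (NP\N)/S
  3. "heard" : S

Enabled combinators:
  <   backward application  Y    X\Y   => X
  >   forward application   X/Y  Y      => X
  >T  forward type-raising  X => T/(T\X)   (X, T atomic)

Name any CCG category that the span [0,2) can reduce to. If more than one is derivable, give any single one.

[0,4] S   >
  [0,2] S/(NP\N)   >
    [0,1] "bone" : (S/(NP\N))/PP
    [1,2] "that" : PP
  [2,4] NP\N   >
    [2,3] "saw" : (NP\N)/S
    [3,4] "heard" : S

S/(NP\N)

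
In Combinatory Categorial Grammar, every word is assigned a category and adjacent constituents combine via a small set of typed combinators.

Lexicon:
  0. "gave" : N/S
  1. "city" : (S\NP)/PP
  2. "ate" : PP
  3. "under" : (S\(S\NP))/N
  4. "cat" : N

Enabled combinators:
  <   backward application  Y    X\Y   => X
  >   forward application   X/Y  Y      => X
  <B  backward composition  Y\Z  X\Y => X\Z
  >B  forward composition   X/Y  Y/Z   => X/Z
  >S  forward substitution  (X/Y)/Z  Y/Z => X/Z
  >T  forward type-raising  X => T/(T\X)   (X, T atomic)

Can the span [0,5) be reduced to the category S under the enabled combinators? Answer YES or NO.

NO

N/S (S\NP)/PP PP (S\(S\NP))/N N
CKY chart[0,5] = {N, N/(N\N), N/(S\S), NP/(NP\N), PP/(PP\N), S/(S\N)}; S ∉ chart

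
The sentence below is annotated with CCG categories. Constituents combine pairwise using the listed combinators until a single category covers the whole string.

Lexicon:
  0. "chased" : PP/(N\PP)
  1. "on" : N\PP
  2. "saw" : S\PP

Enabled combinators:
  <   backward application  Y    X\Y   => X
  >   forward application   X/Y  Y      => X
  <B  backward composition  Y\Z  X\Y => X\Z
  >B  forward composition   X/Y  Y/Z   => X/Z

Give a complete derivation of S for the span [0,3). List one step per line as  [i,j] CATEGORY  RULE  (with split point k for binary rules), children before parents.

[0,3] S   <
  [0,2] PP   >
    [0,1] "chased" : PP/(N\PP)
    [1,2] "on" : N\PP
  [2,3] "saw" : S\PP

[0,1] PP/(N\PP)  lex  "chased"
[1,2] N\PP  lex  "on"
[0,2] PP  >  k=1
[2,3] S\PP  lex  "saw"
[0,3] S  <  k=2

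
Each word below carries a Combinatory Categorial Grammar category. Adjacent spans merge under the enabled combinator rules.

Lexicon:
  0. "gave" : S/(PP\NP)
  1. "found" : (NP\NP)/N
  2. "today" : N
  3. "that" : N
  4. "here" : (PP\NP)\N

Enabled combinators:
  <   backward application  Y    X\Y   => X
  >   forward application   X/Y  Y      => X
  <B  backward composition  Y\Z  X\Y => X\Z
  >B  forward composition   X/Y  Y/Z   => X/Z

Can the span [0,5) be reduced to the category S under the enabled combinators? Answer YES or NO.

[0,5] S   >
  [0,1] "gave" : S/(PP\NP)
  [1,5] PP\NP   <B
    [1,3] NP\NP   >
      [1,2] "found" : (NP\NP)/N
      [2,3] "today" : N
    [3,5] PP\NP   <
      [3,4] "that" : N
      [4,5] "here" : (PP\NP)\N

YES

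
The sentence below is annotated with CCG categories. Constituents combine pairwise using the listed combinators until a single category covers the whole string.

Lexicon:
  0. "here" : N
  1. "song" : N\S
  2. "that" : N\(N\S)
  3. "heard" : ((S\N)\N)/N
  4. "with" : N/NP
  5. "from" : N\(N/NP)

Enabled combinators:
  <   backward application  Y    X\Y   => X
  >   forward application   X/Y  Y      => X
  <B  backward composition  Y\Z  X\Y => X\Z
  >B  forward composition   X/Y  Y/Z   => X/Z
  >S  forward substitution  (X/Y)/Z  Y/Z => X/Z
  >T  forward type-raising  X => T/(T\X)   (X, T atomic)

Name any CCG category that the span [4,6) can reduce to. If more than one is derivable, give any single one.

N

[0,6] S   >
  [0,1] S/(S\N)   >T
    [0,1] "here" : N
  [1,6] S\N   <
    [1,3] N   <
      [1,2] "song" : N\S
      [2,3] "that" : N\(N\S)
    [3,6] (S\N)\N   >
      [3,4] "heard" : ((S\N)\N)/N
      [4,6] N   <
        [4,5] "with" : N/NP
        [5,6] "from" : N\(N/NP)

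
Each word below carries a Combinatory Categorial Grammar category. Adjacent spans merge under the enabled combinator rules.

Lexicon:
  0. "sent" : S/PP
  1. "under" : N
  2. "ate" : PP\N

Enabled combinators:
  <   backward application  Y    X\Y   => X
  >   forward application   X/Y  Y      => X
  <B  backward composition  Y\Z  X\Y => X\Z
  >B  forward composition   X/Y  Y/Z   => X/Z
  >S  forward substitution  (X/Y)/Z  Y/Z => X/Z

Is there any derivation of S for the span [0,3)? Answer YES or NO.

YES

[0,3] S   >
  [0,1] "sent" : S/PP
  [1,3] PP   <
    [1,2] "under" : N
    [2,3] "ate" : PP\N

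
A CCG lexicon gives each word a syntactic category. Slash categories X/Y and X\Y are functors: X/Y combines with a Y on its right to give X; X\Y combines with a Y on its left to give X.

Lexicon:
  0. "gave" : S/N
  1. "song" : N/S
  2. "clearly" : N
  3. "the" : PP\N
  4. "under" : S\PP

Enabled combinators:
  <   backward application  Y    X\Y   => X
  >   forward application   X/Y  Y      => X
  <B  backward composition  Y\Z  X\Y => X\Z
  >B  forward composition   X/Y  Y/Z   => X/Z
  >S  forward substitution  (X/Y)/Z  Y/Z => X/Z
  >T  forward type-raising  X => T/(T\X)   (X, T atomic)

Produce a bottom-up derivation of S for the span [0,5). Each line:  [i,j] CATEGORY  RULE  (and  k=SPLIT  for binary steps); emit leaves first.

[0,1] S/N  lex  "gave"
[1,2] N/S  lex  "song"
[2,3] N  lex  "clearly"
[2,3] PP/(PP\N)  >T
[3,4] PP\N  lex  "the"
[2,4] PP  >  k=3
[4,5] S\PP  lex  "under"
[2,5] S  <  k=4
[1,5] N  >  k=2
[0,5] S  >  k=1

[0,5] S   >
  [0,1] "gave" : S/N
  [1,5] N   >
    [1,2] "song" : N/S
    [2,5] S   <
      [2,4] PP   >
        [2,3] PP/(PP\N)   >T
          [2,3] "clearly" : N
        [3,4] "the" : PP\N
      [4,5] "under" : S\PP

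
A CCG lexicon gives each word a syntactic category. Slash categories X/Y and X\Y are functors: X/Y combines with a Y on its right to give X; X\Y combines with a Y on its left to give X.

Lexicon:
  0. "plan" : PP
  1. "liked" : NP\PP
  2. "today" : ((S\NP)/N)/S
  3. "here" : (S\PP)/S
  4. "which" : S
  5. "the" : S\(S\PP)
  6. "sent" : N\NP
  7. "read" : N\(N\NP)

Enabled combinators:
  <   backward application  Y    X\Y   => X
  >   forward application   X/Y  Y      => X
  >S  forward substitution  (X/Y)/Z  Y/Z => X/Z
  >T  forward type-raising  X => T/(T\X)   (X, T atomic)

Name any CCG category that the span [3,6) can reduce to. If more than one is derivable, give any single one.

[0,8] S   <
  [0,2] NP   <
    [0,1] "plan" : PP
    [1,2] "liked" : NP\PP
  [2,8] S\NP   >
    [2,6] (S\NP)/N   >
      [2,3] "today" : ((S\NP)/N)/S
      [3,6] S   <
        [3,5] S\PP   >
          [3,4] "here" : (S\PP)/S
          [4,5] "which" : S
        [5,6] "the" : S\(S\PP)
    [6,8] N   <
      [6,7] "sent" : N\NP
      [7,8] "read" : N\(N\NP)

S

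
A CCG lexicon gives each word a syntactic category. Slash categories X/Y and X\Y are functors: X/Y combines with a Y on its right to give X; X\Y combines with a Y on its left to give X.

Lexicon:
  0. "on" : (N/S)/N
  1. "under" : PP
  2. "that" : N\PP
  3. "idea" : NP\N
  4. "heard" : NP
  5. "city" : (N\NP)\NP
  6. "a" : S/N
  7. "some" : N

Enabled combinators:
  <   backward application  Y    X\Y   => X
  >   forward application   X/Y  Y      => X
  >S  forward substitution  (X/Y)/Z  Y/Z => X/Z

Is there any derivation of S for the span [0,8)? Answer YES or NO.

NO

(N/S)/N PP N\PP NP\N NP (N\NP)\NP S/N N
CKY chart[0,8] = {N}; S ∉ chart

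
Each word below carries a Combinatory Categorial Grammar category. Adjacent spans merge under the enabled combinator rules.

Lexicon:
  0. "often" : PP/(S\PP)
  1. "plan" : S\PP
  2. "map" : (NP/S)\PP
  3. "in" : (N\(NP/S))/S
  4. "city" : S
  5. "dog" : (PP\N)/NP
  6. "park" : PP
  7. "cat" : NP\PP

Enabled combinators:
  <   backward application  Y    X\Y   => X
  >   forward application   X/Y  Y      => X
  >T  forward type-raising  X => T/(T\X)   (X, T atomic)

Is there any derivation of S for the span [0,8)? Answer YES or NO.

PP/(S\PP) S\PP (NP/S)\PP (N\(NP/S))/S S (PP\N)/NP PP NP\PP
CKY chart[0,8] = {N/(N\PP), NP/(NP\PP), PP, PP/(PP\PP), S/(S\PP)}; S ∉ chart

NO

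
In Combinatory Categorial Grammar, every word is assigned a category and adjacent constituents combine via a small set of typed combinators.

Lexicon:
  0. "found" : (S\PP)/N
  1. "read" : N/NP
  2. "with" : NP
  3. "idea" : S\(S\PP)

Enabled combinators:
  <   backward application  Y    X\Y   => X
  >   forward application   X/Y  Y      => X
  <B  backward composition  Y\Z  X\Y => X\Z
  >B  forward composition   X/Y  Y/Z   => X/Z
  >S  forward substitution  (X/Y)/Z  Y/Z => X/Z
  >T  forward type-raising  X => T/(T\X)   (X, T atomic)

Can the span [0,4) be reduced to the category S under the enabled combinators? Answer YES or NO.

[0,4] S   <
  [0,3] S\PP   >
    [0,1] "found" : (S\PP)/N
    [1,3] N   >
      [1,2] "read" : N/NP
      [2,3] "with" : NP
  [3,4] "idea" : S\(S\PP)

YES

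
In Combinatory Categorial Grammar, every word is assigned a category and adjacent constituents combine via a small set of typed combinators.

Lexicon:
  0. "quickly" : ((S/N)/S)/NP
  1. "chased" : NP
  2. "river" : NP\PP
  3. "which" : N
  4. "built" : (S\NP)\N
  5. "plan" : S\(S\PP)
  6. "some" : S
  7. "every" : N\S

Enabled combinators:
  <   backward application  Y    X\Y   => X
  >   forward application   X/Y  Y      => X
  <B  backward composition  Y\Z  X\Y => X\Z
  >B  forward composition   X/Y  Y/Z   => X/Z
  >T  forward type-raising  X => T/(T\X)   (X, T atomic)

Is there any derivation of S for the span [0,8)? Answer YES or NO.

[0,8] S   >
  [0,6] S/N   >
    [0,2] (S/N)/S   >
      [0,1] "quickly" : ((S/N)/S)/NP
      [1,2] "chased" : NP
    [2,6] S   <
      [2,5] S\PP   <B
        [2,3] "river" : NP\PP
        [3,5] S\NP   <
          [3,4] "which" : N
          [4,5] "built" : (S\NP)\N
      [5,6] "plan" : S\(S\PP)
  [6,8] N   >
    [6,7] N/(N\S)   >T
      [6,7] "some" : S
    [7,8] "every" : N\S

YES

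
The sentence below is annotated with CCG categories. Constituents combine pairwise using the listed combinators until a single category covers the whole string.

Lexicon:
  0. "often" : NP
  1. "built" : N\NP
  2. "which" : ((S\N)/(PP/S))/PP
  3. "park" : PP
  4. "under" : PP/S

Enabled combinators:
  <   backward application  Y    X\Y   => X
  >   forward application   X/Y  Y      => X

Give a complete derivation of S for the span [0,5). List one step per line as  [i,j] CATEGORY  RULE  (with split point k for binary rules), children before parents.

[0,5] S   <
  [0,2] N   <
    [0,1] "often" : NP
    [1,2] "built" : N\NP
  [2,5] S\N   >
    [2,4] (S\N)/(PP/S)   >
      [2,3] "which" : ((S\N)/(PP/S))/PP
      [3,4] "park" : PP
    [4,5] "under" : PP/S

[0,1] NP  lex  "often"
[1,2] N\NP  lex  "built"
[0,2] N  <  k=1
[2,3] ((S\N)/(PP/S))/PP  lex  "which"
[3,4] PP  lex  "park"
[2,4] (S\N)/(PP/S)  >  k=3
[4,5] PP/S  lex  "under"
[2,5] S\N  >  k=4
[0,5] S  <  k=2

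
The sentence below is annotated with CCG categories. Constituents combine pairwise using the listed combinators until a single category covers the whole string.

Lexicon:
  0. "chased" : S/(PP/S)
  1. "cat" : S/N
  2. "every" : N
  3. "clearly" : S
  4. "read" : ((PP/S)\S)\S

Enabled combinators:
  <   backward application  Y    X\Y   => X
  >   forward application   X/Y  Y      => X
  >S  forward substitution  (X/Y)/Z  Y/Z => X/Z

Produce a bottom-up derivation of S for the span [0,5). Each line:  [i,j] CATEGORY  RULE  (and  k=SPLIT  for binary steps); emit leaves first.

[0,1] S/(PP/S)  lex  "chased"
[1,2] S/N  lex  "cat"
[2,3] N  lex  "every"
[1,3] S  >  k=2
[3,4] S  lex  "clearly"
[4,5] ((PP/S)\S)\S  lex  "read"
[3,5] (PP/S)\S  <  k=4
[1,5] PP/S  <  k=3
[0,5] S  >  k=1

[0,5] S   >
  [0,1] "chased" : S/(PP/S)
  [1,5] PP/S   <
    [1,3] S   >
      [1,2] "cat" : S/N
      [2,3] "every" : N
    [3,5] (PP/S)\S   <
      [3,4] "clearly" : S
      [4,5] "read" : ((PP/S)\S)\S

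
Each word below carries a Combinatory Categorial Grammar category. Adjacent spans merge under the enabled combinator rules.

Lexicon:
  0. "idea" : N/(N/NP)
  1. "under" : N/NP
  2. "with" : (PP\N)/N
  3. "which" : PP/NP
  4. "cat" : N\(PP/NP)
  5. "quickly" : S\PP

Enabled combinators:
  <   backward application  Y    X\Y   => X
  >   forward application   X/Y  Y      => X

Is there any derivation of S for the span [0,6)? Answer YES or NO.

[0,6] S   <
  [0,5] PP   <
    [0,2] N   >
      [0,1] "idea" : N/(N/NP)
      [1,2] "under" : N/NP
    [2,5] PP\N   >
      [2,3] "with" : (PP\N)/N
      [3,5] N   <
        [3,4] "which" : PP/NP
        [4,5] "cat" : N\(PP/NP)
  [5,6] "quickly" : S\PP

YES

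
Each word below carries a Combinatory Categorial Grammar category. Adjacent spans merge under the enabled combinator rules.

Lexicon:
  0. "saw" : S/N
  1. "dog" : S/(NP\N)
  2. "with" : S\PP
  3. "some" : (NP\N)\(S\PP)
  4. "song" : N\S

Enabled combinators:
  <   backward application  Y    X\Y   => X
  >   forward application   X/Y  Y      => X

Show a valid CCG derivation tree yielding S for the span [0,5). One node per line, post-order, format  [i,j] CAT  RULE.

[0,1] S/N  lex  "saw"
[1,2] S/(NP\N)  lex  "dog"
[2,3] S\PP  lex  "with"
[3,4] (NP\N)\(S\PP)  lex  "some"
[2,4] NP\N  <  k=3
[1,4] S  >  k=2
[4,5] N\S  lex  "song"
[1,5] N  <  k=4
[0,5] S  >  k=1

[0,5] S   >
  [0,1] "saw" : S/N
  [1,5] N   <
    [1,4] S   >
      [1,2] "dog" : S/(NP\N)
      [2,4] NP\N   <
        [2,3] "with" : S\PP
        [3,4] "some" : (NP\N)\(S\PP)
    [4,5] "song" : N\S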